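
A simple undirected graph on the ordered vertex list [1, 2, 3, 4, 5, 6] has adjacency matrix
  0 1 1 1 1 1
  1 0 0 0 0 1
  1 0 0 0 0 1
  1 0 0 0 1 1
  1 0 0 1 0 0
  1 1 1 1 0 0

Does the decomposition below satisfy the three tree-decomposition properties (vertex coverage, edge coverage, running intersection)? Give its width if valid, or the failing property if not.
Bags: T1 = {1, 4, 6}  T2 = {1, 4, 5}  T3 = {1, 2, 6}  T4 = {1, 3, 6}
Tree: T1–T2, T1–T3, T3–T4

Checking the three conditions: (i) the bags cover all of {1, 2, 3, 4, 5, 6}; (ii) for each edge, some bag contains both endpoints; (iii) the bags containing any fixed vertex form a subtree. All hold, so the decomposition is valid with width 3 − 1 = 2.

Yes; width 2.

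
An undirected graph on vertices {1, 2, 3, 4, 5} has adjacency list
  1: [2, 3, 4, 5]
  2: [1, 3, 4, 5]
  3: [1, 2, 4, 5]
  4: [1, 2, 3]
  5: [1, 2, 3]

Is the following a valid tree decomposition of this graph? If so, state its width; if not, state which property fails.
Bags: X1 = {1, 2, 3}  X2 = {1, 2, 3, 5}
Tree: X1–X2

A tree decomposition must satisfy three properties: every vertex lies in some bag; for every edge, both endpoints lie together in some bag; and for every vertex, the bags containing it form a connected subtree. Here vertex 4 appears in no bag, so the decomposition is invalid.

No — vertex 4 appears in no bag.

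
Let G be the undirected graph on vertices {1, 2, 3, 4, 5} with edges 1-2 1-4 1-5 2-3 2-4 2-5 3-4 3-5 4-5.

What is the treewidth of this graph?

3

A width-3 tree decomposition is:
Bags: B1 = {1, 2, 4, 5}  B2 = {2, 3, 4, 5}
Tree: B1–B2
The largest bag has 4 vertices, giving width 3; this decomposition certifies tw(G) ≤ 3. On the other hand G contains the 4-clique {1, 2, 4, 5}. A clique must lie in a single bag of any decomposition, so no decomposition can have width below 3. Combining the bounds, tw(G) = 3.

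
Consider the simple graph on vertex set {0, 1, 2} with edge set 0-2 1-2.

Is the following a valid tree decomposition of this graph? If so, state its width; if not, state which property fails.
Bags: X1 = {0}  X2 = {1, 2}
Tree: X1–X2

No — edge (2,0) lies in no bag.

A tree decomposition must satisfy three properties: every vertex lies in some bag; for every edge, both endpoints lie together in some bag; and for every vertex, the bags containing it form a connected subtree. Here edge (2,0) lies in no bag, so the decomposition is invalid.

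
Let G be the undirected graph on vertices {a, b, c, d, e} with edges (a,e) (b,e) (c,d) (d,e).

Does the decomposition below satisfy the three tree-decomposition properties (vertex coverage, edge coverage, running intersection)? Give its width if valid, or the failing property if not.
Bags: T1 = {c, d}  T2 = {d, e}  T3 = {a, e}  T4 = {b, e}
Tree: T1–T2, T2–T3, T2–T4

Yes; width 1.

Checking the three conditions: (i) the bags cover all of {a, b, c, d, e}; (ii) for each edge, some bag contains both endpoints; (iii) the bags containing any fixed vertex form a subtree. All hold, so the decomposition is valid with width 2 − 1 = 1.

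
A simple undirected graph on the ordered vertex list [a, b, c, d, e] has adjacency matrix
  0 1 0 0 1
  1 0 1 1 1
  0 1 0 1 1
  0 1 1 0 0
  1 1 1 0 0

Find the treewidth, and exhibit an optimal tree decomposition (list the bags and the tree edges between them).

Every bag has size at most 3, so the width is 3 − 1 = 2 and tw(G) ≤ 2. Conversely, {b, c, d} is a clique of size 3, and the vertices of any clique must share a bag in every tree decomposition; so some bag has ≥ 3 vertices and tw(G) ≥ 2. Therefore the treewidth is 2.

Treewidth 2.
One such decomposition:
Bags: B1 = {b, c, e}  B2 = {b, c, d}  B3 = {a, b, e}
Tree: B1–B2, B1–B3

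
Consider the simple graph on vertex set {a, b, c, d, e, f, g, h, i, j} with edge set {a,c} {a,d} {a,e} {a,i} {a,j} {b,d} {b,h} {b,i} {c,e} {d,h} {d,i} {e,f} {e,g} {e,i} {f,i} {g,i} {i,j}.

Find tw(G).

A width-2 tree decomposition is:
Bags: B1 = {a, e, i}  B2 = {a, d, i}  B3 = {b, d, i}  B4 = {e, f, i}  B5 = {b, d, h}  B6 = {a, i, j}  B7 = {e, g, i}  B8 = {a, c, e}
Tree: B1–B2, B2–B3, B1–B4, B3–B5, B2–B6, B1–B7, B1–B8
The largest bag has 3 vertices, giving width 2; this decomposition certifies tw(G) ≤ 2. On the other hand G contains the 3-clique {b, d, h}. A clique must lie in a single bag of any decomposition, so no decomposition can have width below 2. Therefore the treewidth is 2.

2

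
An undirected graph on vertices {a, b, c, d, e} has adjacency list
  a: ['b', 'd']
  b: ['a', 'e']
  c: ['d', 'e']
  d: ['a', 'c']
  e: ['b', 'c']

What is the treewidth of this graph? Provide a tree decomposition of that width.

Treewidth 2.
One such decomposition:
Bags: B1 = {a, c, d}  B2 = {a, c, e}  B3 = {a, b, e}
Tree: B1–B2, B2–B3

Each bag holds 3 vertices, so the decomposition has width 2, which upper-bounds the treewidth. Since a–d–c–e–b–a is a cycle in G, G is not acyclic. Forests are exactly the graphs of treewidth ≤ 1, so tw(G) ≥ 2. The upper and lower bounds meet at 2, so that is the treewidth.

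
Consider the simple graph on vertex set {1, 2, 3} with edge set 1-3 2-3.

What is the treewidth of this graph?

1

A width-1 tree decomposition is:
Bags: B1 = {1, 3}  B2 = {2, 3}
Tree: B1–B2
Each bag holds 2 vertices, so the decomposition has width 1, which upper-bounds the treewidth. Since G has at least one edge (e.g. 3–1), it is not an edgeless graph, so tw(G) ≥ 1. The upper and lower bounds meet at 1, so that is the treewidth.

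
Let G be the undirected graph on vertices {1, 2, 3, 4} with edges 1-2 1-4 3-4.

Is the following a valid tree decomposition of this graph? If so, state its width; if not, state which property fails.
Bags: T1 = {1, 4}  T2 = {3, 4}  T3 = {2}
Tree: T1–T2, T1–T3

A tree decomposition must satisfy three properties: every vertex lies in some bag; for every edge, both endpoints lie together in some bag; and for every vertex, the bags containing it form a connected subtree. Here edge (1,2) lies in no bag, so the decomposition is invalid.

No — edge (1,2) lies in no bag.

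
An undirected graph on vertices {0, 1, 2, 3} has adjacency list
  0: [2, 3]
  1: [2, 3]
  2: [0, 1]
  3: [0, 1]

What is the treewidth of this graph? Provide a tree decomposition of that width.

Treewidth 2.
One such decomposition:
Bags: B1 = {1, 2, 3}  B2 = {0, 2, 3}
Tree: B1–B2

The largest bag has 3 vertices, giving width 2; this decomposition certifies tw(G) ≤ 2. For the lower bound, G contains the cycle 3–1–2–0–3, so G is not a forest; only forests have treewidth ≤ 1, hence tw(G) ≥ 2. Combining the bounds, tw(G) = 2.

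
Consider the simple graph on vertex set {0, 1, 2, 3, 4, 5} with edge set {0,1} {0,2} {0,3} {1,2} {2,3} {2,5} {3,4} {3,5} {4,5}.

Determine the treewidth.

A width-2 tree decomposition is:
Bags: B1 = {2, 3, 5}  B2 = {0, 2, 3}  B3 = {0, 1, 2}  B4 = {3, 4, 5}
Tree: B1–B2, B2–B3, B1–B4
Every bag has size at most 3, so the width is 3 − 1 = 2 and tw(G) ≤ 2. On the other hand G contains the 3-clique {0, 1, 2}. A clique must lie in a single bag of any decomposition, so no decomposition can have width below 2. Therefore the treewidth is 2.

2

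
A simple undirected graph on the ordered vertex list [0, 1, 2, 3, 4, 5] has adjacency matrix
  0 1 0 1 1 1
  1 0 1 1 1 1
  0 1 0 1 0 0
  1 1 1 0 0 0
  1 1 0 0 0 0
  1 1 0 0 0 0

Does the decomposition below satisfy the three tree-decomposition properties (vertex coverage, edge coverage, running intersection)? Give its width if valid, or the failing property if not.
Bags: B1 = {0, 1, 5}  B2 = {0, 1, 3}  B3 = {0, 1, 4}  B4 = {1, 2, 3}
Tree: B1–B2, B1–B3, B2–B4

Yes; width 2.

Vertex coverage: the bags together contain {0, 1, 2, 3, 4, 5}, the full vertex set. Edge coverage: each edge of G has both endpoints in at least one bag. Running intersection: for every vertex, the bags containing it form a connected subtree. All three properties hold, so this is a valid tree decomposition of width max|bag| − 1 = 2, and hence tw(G) ≤ 2.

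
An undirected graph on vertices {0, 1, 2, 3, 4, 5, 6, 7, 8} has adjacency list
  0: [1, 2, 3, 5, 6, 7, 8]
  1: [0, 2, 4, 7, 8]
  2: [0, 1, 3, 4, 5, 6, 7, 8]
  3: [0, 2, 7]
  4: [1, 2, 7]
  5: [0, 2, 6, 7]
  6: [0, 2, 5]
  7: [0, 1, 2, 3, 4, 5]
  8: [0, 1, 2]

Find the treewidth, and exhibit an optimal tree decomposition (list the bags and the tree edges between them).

Treewidth 3.
Bags: B1 = {0, 2, 5, 7}  B2 = {0, 1, 2, 7}  B3 = {0, 1, 2, 8}  B4 = {0, 2, 3, 7}  B5 = {1, 2, 4, 7}  B6 = {0, 2, 5, 6}
Tree: B1–B2, B2–B3, B2–B4, B2–B5, B1–B6

The largest bag has 4 vertices, giving width 3; this decomposition certifies tw(G) ≤ 3. On the other hand G contains the 4-clique {0, 1, 2, 8}. A clique must lie in a single bag of any decomposition, so no decomposition can have width below 3. Hence tw(G) = 3 exactly.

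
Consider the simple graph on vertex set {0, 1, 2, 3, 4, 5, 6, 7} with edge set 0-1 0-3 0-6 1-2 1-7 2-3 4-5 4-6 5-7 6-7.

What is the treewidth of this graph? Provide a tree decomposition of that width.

The largest bag has 3 vertices, giving width 2; this decomposition certifies tw(G) ≤ 2. Since 4–5–7–6–4 is a cycle in G, G is not acyclic. Forests are exactly the graphs of treewidth ≤ 1, so tw(G) ≥ 2. Therefore the treewidth is 2.

Treewidth 2.
One such decomposition:
Bags: B1 = {4, 5, 6}  B2 = {5, 6, 7}  B3 = {0, 6, 7}  B4 = {0, 1, 7}  B5 = {0, 1, 3}  B6 = {1, 2, 3}
Tree: B1–B2, B2–B3, B3–B4, B4–B5, B5–B6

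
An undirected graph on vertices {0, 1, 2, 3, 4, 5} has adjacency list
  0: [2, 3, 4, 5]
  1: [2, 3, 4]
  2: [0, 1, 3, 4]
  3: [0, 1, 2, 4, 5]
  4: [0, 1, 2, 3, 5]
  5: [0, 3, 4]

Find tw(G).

3

A width-3 tree decomposition is:
Bags: B1 = {0, 2, 3, 4}  B2 = {0, 3, 4, 5}  B3 = {1, 2, 3, 4}
Tree: B1–B2, B1–B3
The largest bag has 4 vertices, giving width 3; this decomposition certifies tw(G) ≤ 3. Conversely, {0, 2, 3, 4} is a clique of size 4, and the vertices of any clique must share a bag in every tree decomposition; so some bag has ≥ 4 vertices and tw(G) ≥ 3. Hence tw(G) = 3 exactly.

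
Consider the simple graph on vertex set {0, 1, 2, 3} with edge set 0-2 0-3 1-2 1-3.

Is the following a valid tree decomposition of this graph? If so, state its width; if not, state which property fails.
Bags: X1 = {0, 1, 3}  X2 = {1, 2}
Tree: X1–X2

No — edge (0,2) lies in no bag.

A tree decomposition must satisfy three properties: every vertex lies in some bag; for every edge, both endpoints lie together in some bag; and for every vertex, the bags containing it form a connected subtree. Here edge (0,2) lies in no bag, so the decomposition is invalid.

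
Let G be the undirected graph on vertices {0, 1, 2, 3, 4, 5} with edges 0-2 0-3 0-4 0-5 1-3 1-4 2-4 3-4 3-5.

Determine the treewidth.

A width-2 tree decomposition is:
Bags: B1 = {0, 3, 4}  B2 = {0, 2, 4}  B3 = {0, 3, 5}  B4 = {1, 3, 4}
Tree: B1–B2, B1–B3, B1–B4
The largest bag has 3 vertices, giving width 2; this decomposition certifies tw(G) ≤ 2. Conversely, {0, 2, 4} is a clique of size 3, and the vertices of any clique must share a bag in every tree decomposition; so some bag has ≥ 3 vertices and tw(G) ≥ 2. Combining the bounds, tw(G) = 2.

2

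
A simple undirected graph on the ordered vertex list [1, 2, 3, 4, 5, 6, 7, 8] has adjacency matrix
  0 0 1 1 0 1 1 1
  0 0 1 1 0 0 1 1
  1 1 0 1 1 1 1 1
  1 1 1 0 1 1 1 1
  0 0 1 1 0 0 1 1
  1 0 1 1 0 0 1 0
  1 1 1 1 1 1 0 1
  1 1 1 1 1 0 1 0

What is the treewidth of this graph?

A width-4 tree decomposition is:
Bags: B1 = {1, 3, 4, 7, 8}  B2 = {1, 3, 4, 6, 7}  B3 = {2, 3, 4, 7, 8}  B4 = {3, 4, 5, 7, 8}
Tree: B1–B2, B1–B3, B1–B4
Each bag holds 5 vertices, so the decomposition has width 4, which upper-bounds the treewidth. Conversely, {1, 3, 4, 7, 8} is a clique of size 5, and the vertices of any clique must share a bag in every tree decomposition; so some bag has ≥ 5 vertices and tw(G) ≥ 4. Hence tw(G) = 4 exactly.

4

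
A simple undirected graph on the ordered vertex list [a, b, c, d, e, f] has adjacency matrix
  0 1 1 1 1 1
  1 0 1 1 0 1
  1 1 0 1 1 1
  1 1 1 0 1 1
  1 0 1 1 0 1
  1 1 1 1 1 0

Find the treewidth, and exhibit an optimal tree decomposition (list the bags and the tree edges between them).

Treewidth 4.
Bags: B1 = {a, b, c, d, f}  B2 = {a, c, d, e, f}
Tree: B1–B2

The largest bag has 5 vertices, giving width 4; this decomposition certifies tw(G) ≤ 4. On the other hand G contains the 5-clique {a, c, d, e, f}. A clique must lie in a single bag of any decomposition, so no decomposition can have width below 4. The upper and lower bounds meet at 4, so that is the treewidth.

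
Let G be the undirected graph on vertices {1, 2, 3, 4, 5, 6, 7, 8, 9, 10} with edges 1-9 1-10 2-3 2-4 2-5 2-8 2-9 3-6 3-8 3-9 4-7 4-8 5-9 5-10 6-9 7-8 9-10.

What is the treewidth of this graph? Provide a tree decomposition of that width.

Treewidth 2.
One such decomposition:
Bags: B1 = {2, 3, 8}  B2 = {2, 3, 9}  B3 = {2, 5, 9}  B4 = {3, 6, 9}  B5 = {2, 4, 8}  B6 = {5, 9, 10}  B7 = {1, 9, 10}  B8 = {4, 7, 8}
Tree: B1–B2, B2–B3, B2–B4, B1–B5, B3–B6, B6–B7, B5–B8

Every bag has size at most 3, so the width is 3 − 1 = 2 and tw(G) ≤ 2. On the other hand G contains the 3-clique {2, 3, 8}. A clique must lie in a single bag of any decomposition, so no decomposition can have width below 2. Therefore the treewidth is 2.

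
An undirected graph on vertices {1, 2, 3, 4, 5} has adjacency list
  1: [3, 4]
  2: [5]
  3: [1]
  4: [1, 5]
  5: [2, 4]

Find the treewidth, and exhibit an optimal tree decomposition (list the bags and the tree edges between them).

The largest bag has 2 vertices, giving width 1; this decomposition certifies tw(G) ≤ 1. G has an edge, so its treewidth is at least 1. Therefore the treewidth is 1.

Treewidth 1.
One optimal decomposition is:
Bags: B1 = {2, 5}  B2 = {4, 5}  B3 = {1, 4}  B4 = {1, 3}
Tree: B1–B2, B2–B3, B3–B4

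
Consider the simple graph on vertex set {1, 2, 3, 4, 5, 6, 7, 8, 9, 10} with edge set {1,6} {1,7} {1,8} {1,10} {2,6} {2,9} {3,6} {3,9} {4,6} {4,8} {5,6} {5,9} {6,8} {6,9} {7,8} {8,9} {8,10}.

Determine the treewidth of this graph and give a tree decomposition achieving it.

Treewidth 2.
One optimal decomposition is:
Bags: B1 = {6, 8, 9}  B2 = {5, 6, 9}  B3 = {1, 6, 8}  B4 = {1, 7, 8}  B5 = {3, 6, 9}  B6 = {4, 6, 8}  B7 = {1, 8, 10}  B8 = {2, 6, 9}
Tree: B1–B2, B1–B3, B3–B4, B1–B5, B1–B6, B4–B7, B1–B8

The largest bag has 3 vertices, giving width 2; this decomposition certifies tw(G) ≤ 2. Conversely, {1, 8, 10} is a clique of size 3, and the vertices of any clique must share a bag in every tree decomposition; so some bag has ≥ 3 vertices and tw(G) ≥ 2. Combining the bounds, tw(G) = 2.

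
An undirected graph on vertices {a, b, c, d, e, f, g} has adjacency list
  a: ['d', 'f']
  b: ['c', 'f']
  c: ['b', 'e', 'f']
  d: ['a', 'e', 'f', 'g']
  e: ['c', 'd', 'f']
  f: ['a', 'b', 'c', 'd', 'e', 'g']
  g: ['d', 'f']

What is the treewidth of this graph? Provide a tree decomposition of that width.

Treewidth 2.
Bags: B1 = {d, e, f}  B2 = {d, f, g}  B3 = {c, e, f}  B4 = {b, c, f}  B5 = {a, d, f}
Tree: B1–B2, B1–B3, B3–B4, B1–B5

Each bag holds 3 vertices, so the decomposition has width 2, which upper-bounds the treewidth. Conversely, {d, f, g} is a clique of size 3, and the vertices of any clique must share a bag in every tree decomposition; so some bag has ≥ 3 vertices and tw(G) ≥ 2. Hence tw(G) = 2 exactly.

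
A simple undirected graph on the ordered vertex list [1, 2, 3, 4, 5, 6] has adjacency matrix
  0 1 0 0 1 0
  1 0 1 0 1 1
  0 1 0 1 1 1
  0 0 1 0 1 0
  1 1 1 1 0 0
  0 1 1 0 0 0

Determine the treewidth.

A width-2 tree decomposition is:
Bags: B1 = {2, 3, 6}  B2 = {2, 3, 5}  B3 = {3, 4, 5}  B4 = {1, 2, 5}
Tree: B1–B2, B2–B3, B2–B4
Each bag holds 3 vertices, so the decomposition has width 2, which upper-bounds the treewidth. For the lower bound, the 3 vertices {1, 2, 5} are pairwise adjacent, and any tree decomposition puts a clique entirely inside one bag — forcing width ≥ 2. Hence tw(G) = 2 exactly.

2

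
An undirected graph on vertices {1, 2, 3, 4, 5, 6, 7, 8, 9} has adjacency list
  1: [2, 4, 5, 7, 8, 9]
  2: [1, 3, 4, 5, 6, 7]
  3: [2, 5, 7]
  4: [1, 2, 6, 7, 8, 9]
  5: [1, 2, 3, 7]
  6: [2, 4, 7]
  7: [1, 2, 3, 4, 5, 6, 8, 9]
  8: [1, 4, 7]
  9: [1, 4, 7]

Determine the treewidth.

A width-3 tree decomposition is:
Bags: B1 = {2, 4, 6, 7}  B2 = {1, 2, 4, 7}  B3 = {1, 4, 7, 9}  B4 = {1, 4, 7, 8}  B5 = {1, 2, 5, 7}  B6 = {2, 3, 5, 7}
Tree: B1–B2, B2–B3, B3–B4, B2–B5, B5–B6
Each bag holds 4 vertices, so the decomposition has width 3, which upper-bounds the treewidth. Conversely, {1, 4, 7, 8} is a clique of size 4, and the vertices of any clique must share a bag in every tree decomposition; so some bag has ≥ 4 vertices and tw(G) ≥ 3. Therefore the treewidth is 3.

3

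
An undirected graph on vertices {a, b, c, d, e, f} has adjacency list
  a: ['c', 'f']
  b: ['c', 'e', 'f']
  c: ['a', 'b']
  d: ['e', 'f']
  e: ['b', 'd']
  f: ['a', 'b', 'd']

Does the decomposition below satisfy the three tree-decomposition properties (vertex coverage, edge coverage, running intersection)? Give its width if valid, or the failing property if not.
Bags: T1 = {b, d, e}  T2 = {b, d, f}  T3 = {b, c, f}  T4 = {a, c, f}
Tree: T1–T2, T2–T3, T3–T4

Checking the three conditions: (i) the bags cover all of {a, b, c, d, e, f}; (ii) for each edge, some bag contains both endpoints; (iii) the bags containing any fixed vertex form a subtree. All hold, so the decomposition is valid with width 3 − 1 = 2.

Yes; width 2.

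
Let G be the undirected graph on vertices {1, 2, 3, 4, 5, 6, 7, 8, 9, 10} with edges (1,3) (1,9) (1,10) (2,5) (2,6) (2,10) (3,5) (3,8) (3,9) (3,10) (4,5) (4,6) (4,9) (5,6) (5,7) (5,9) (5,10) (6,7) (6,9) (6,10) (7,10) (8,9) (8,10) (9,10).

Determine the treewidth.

A width-3 tree decomposition is:
Bags: B1 = {5, 6, 9, 10}  B2 = {3, 5, 9, 10}  B3 = {3, 8, 9, 10}  B4 = {1, 3, 9, 10}  B5 = {2, 5, 6, 10}  B6 = {5, 6, 7, 10}  B7 = {4, 5, 6, 9}
Tree: B1–B2, B2–B3, B2–B4, B1–B5, B1–B6, B1–B7
The largest bag has 4 vertices, giving width 3; this decomposition certifies tw(G) ≤ 3. Conversely, {3, 8, 9, 10} is a clique of size 4, and the vertices of any clique must share a bag in every tree decomposition; so some bag has ≥ 4 vertices and tw(G) ≥ 3. The upper and lower bounds meet at 3, so that is the treewidth.

3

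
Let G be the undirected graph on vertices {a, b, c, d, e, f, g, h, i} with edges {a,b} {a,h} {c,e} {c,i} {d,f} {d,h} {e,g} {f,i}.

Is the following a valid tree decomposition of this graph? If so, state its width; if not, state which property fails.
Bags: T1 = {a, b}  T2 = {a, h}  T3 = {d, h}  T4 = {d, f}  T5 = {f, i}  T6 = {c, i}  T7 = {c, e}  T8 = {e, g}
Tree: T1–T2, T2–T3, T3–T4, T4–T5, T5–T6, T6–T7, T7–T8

Checking the three conditions: (i) the bags cover all of {a, b, c, d, e, f, g, h, i}; (ii) for each edge, some bag contains both endpoints; (iii) the bags containing any fixed vertex form a subtree. All hold, so the decomposition is valid with width 2 − 1 = 1.

Yes; width 1.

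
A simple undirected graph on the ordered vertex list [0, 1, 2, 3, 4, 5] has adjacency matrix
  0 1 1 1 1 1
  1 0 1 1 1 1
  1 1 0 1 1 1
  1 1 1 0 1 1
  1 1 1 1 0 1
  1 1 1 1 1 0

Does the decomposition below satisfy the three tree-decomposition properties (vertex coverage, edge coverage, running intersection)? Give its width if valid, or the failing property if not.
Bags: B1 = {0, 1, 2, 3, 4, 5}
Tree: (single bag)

Vertex coverage: the bags together contain {0, 1, 2, 3, 4, 5}, the full vertex set. Edge coverage: each edge of G has both endpoints in at least one bag. Running intersection: for every vertex, the bags containing it form a connected subtree. All three properties hold, so this is a valid tree decomposition of width max|bag| − 1 = 5, and hence tw(G) ≤ 5.

Yes; width 5.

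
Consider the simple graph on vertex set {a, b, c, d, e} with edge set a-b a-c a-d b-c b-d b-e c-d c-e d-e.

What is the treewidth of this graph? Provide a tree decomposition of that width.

Treewidth 3.
Bags: B1 = {b, c, d, e}  B2 = {a, b, c, d}
Tree: B1–B2

The largest bag has 4 vertices, giving width 3; this decomposition certifies tw(G) ≤ 3. For the lower bound, the 4 vertices {b, c, d, e} are pairwise adjacent, and any tree decomposition puts a clique entirely inside one bag — forcing width ≥ 3. Hence tw(G) = 3 exactly.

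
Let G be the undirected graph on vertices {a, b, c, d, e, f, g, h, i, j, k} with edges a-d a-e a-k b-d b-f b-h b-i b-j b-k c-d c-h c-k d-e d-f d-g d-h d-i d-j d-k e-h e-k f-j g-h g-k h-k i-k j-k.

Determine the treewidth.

3

A width-3 tree decomposition is:
Bags: B1 = {c, d, h, k}  B2 = {d, e, h, k}  B3 = {b, d, h, k}  B4 = {b, d, j, k}  B5 = {b, d, f, j}  B6 = {a, d, e, k}  B7 = {d, g, h, k}  B8 = {b, d, i, k}
Tree: B1–B2, B2–B3, B3–B4, B4–B5, B2–B6, B2–B7, B4–B8
Each bag holds 4 vertices, so the decomposition has width 3, which upper-bounds the treewidth. On the other hand G contains the 4-clique {b, d, f, j}. A clique must lie in a single bag of any decomposition, so no decomposition can have width below 3. Combining the bounds, tw(G) = 3.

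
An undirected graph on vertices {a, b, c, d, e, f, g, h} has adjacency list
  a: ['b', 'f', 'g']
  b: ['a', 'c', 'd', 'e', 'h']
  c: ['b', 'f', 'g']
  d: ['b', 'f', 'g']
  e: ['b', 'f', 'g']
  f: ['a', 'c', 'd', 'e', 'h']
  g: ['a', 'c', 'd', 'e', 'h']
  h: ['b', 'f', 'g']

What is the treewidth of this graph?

3

A width-3 tree decomposition is:
Bags: B1 = {b, c, f, g}  B2 = {a, b, f, g}  B3 = {b, d, f, g}  B4 = {b, e, f, g}  B5 = {b, f, g, h}
Tree: B1–B2, B2–B3, B3–B4, B4–B5
The largest bag has 4 vertices, giving width 3; this decomposition certifies tw(G) ≤ 3. For the lower bound: the 4 vertex sets {c,f}, {a,b}, {g}, {d} are disjoint, each induces a connected subgraph, and every pair is joined by at least one edge of G. Contracting each set to a single vertex therefore yields K_{4} as a minor, and since treewidth is minor-monotone, tw(G) ≥ tw(K_{4}) = 3. Combining the bounds, tw(G) = 3.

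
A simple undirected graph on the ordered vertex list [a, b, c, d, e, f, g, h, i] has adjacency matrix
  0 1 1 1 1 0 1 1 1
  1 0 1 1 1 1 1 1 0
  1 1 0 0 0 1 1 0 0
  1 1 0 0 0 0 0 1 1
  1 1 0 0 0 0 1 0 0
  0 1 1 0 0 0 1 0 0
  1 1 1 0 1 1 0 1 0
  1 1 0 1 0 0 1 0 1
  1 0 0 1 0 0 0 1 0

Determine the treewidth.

A width-3 tree decomposition is:
Bags: B1 = {a, b, g, h}  B2 = {a, b, d, h}  B3 = {a, b, e, g}  B4 = {a, d, h, i}  B5 = {a, b, c, g}  B6 = {b, c, f, g}
Tree: B1–B2, B1–B3, B2–B4, B3–B5, B5–B6
The largest bag has 4 vertices, giving width 3; this decomposition certifies tw(G) ≤ 3. On the other hand G contains the 4-clique {a, b, d, h}. A clique must lie in a single bag of any decomposition, so no decomposition can have width below 3. Combining the bounds, tw(G) = 3.

3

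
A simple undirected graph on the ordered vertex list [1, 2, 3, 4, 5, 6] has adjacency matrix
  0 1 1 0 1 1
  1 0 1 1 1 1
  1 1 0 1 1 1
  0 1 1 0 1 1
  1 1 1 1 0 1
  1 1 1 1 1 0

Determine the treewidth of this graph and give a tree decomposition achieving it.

Treewidth 4.
One such decomposition:
Bags: B1 = {2, 3, 4, 5, 6}  B2 = {1, 2, 3, 5, 6}
Tree: B1–B2

Each bag holds 5 vertices, so the decomposition has width 4, which upper-bounds the treewidth. Conversely, {1, 2, 3, 5, 6} is a clique of size 5, and the vertices of any clique must share a bag in every tree decomposition; so some bag has ≥ 5 vertices and tw(G) ≥ 4. Combining the bounds, tw(G) = 4.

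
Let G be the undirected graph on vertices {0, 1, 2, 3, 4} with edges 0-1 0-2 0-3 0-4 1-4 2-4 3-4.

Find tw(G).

A width-2 tree decomposition is:
Bags: B1 = {0, 3, 4}  B2 = {0, 2, 4}  B3 = {0, 1, 4}
Tree: B1–B2, B1–B3
The largest bag has 3 vertices, giving width 2; this decomposition certifies tw(G) ≤ 2. For the lower bound, the 3 vertices {0, 1, 4} are pairwise adjacent, and any tree decomposition puts a clique entirely inside one bag — forcing width ≥ 2. Combining the bounds, tw(G) = 2.

2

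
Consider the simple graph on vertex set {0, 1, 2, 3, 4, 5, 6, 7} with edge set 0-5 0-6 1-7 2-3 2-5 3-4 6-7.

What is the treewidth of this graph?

A width-1 tree decomposition is:
Bags: B1 = {3, 4}  B2 = {2, 3}  B3 = {2, 5}  B4 = {0, 5}  B5 = {0, 6}  B6 = {6, 7}  B7 = {1, 7}
Tree: B1–B2, B2–B3, B3–B4, B4–B5, B5–B6, B6–B7
Each bag holds 2 vertices, so the decomposition has width 1, which upper-bounds the treewidth. Since G has at least one edge (e.g. 4–3), it is not an edgeless graph, so tw(G) ≥ 1. Hence tw(G) = 1 exactly.

1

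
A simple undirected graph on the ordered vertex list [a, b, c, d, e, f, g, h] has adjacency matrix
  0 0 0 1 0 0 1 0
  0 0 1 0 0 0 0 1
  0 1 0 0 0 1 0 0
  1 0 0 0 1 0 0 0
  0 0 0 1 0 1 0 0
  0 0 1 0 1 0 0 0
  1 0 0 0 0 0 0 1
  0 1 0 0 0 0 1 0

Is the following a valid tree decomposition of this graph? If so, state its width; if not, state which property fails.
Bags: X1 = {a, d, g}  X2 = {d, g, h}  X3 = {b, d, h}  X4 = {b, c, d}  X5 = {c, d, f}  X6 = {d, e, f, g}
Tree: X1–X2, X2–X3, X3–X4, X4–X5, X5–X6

A tree decomposition must satisfy three properties: every vertex lies in some bag; for every edge, both endpoints lie together in some bag; and for every vertex, the bags containing it form a connected subtree. Here bags containing vertex g are not connected in the tree, so the decomposition is invalid.

No — bags containing vertex g are not connected in the tree.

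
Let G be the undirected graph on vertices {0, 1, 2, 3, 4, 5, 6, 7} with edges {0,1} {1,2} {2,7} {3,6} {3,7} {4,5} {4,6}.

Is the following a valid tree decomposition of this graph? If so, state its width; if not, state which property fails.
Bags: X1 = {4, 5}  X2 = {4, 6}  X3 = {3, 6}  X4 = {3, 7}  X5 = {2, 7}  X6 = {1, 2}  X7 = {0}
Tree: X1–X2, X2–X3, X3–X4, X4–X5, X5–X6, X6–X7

A tree decomposition must satisfy three properties: every vertex lies in some bag; for every edge, both endpoints lie together in some bag; and for every vertex, the bags containing it form a connected subtree. Here edge (1,0) lies in no bag, so the decomposition is invalid.

No — edge (1,0) lies in no bag.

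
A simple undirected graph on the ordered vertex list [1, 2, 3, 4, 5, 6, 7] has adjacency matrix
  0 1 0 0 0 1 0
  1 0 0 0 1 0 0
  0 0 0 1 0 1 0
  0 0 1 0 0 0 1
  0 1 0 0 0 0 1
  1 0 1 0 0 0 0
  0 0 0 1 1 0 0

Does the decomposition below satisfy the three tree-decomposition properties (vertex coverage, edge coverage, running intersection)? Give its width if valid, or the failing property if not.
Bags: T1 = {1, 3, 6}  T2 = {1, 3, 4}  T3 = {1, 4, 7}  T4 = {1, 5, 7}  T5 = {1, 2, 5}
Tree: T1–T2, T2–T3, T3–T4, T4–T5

Checking the three conditions: (i) the bags cover all of {1, 2, 3, 4, 5, 6, 7}; (ii) for each edge, some bag contains both endpoints; (iii) the bags containing any fixed vertex form a subtree. All hold, so the decomposition is valid with width 3 − 1 = 2.

Yes; width 2.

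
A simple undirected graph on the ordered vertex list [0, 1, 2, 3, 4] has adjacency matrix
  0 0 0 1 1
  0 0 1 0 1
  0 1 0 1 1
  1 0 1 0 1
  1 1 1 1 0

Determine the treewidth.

A width-2 tree decomposition is:
Bags: B1 = {1, 2, 4}  B2 = {2, 3, 4}  B3 = {0, 3, 4}
Tree: B1–B2, B2–B3
Every bag has size at most 3, so the width is 3 − 1 = 2 and tw(G) ≤ 2. For the lower bound, the 3 vertices {0, 3, 4} are pairwise adjacent, and any tree decomposition puts a clique entirely inside one bag — forcing width ≥ 2. Hence tw(G) = 2 exactly.

2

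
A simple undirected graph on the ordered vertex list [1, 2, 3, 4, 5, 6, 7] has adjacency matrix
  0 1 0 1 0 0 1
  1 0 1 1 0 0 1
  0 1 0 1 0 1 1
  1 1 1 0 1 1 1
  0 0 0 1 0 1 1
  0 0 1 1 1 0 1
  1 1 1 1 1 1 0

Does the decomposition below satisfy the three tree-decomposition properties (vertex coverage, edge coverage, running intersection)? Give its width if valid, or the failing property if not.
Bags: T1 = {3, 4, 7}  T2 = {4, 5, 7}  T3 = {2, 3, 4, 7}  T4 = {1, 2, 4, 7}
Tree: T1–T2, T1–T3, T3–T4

No — vertex 6 appears in no bag.

A tree decomposition must satisfy three properties: every vertex lies in some bag; for every edge, both endpoints lie together in some bag; and for every vertex, the bags containing it form a connected subtree. Here vertex 6 appears in no bag, so the decomposition is invalid.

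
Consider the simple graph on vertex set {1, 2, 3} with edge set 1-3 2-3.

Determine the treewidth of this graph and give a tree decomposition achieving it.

Treewidth 1.
One optimal decomposition is:
Bags: B1 = {1, 3}  B2 = {2, 3}
Tree: B1–B2

Every bag has size at most 2, so the width is 2 − 1 = 1 and tw(G) ≤ 1. G has an edge, so its treewidth is at least 1. Combining the bounds, tw(G) = 1.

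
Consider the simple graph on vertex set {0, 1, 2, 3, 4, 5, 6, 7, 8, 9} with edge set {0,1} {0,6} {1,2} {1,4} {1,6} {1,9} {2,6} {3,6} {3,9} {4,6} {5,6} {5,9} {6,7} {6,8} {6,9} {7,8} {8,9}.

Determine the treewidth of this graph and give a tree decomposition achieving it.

Every bag has size at most 3, so the width is 3 − 1 = 2 and tw(G) ≤ 2. For the lower bound, the 3 vertices {0, 1, 6} are pairwise adjacent, and any tree decomposition puts a clique entirely inside one bag — forcing width ≥ 2. Combining the bounds, tw(G) = 2.

Treewidth 2.
One such decomposition:
Bags: B1 = {1, 6, 9}  B2 = {6, 8, 9}  B3 = {0, 1, 6}  B4 = {1, 2, 6}  B5 = {3, 6, 9}  B6 = {6, 7, 8}  B7 = {1, 4, 6}  B8 = {5, 6, 9}
Tree: B1–B2, B1–B3, B3–B4, B2–B5, B2–B6, B3–B7, B1–B8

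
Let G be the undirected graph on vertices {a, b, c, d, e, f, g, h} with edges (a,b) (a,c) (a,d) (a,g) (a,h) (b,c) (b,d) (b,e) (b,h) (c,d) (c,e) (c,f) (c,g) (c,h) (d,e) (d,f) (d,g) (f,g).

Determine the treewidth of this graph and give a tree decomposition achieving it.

Every bag has size at most 4, so the width is 4 − 1 = 3 and tw(G) ≤ 3. For the lower bound, the 4 vertices {c, d, f, g} are pairwise adjacent, and any tree decomposition puts a clique entirely inside one bag — forcing width ≥ 3. Combining the bounds, tw(G) = 3.

Treewidth 3.
One such decomposition:
Bags: B1 = {a, c, d, g}  B2 = {a, b, c, d}  B3 = {a, b, c, h}  B4 = {b, c, d, e}  B5 = {c, d, f, g}
Tree: B1–B2, B2–B3, B2–B4, B1–B5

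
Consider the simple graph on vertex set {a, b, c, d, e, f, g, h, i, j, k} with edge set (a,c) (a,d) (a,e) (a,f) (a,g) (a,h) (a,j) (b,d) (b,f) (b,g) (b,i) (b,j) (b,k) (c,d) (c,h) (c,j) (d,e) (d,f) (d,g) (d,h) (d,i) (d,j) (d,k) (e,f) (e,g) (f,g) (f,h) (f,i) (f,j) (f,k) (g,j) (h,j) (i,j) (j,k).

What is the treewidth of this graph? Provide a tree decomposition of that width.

The largest bag has 5 vertices, giving width 4; this decomposition certifies tw(G) ≤ 4. For the lower bound, the 5 vertices {a, c, d, h, j} are pairwise adjacent, and any tree decomposition puts a clique entirely inside one bag — forcing width ≥ 4. Hence tw(G) = 4 exactly.

Treewidth 4.
Bags: B1 = {a, d, f, g, j}  B2 = {a, d, f, h, j}  B3 = {a, d, e, f, g}  B4 = {a, c, d, h, j}  B5 = {b, d, f, g, j}  B6 = {b, d, f, j, k}  B7 = {b, d, f, i, j}
Tree: B1–B2, B1–B3, B2–B4, B1–B5, B5–B6, B5–B7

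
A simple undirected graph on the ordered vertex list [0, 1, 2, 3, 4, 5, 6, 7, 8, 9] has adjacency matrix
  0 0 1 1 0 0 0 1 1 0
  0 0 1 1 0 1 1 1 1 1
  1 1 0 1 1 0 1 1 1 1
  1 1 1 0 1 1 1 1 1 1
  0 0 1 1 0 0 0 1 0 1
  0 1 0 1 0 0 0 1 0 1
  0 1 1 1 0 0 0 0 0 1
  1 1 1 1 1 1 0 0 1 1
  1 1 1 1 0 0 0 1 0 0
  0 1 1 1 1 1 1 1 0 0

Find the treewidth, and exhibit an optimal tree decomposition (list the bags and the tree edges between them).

Each bag holds 5 vertices, so the decomposition has width 4, which upper-bounds the treewidth. For the lower bound, the 5 vertices {1, 2, 3, 6, 9} are pairwise adjacent, and any tree decomposition puts a clique entirely inside one bag — forcing width ≥ 4. Hence tw(G) = 4 exactly.

Treewidth 4.
Bags: B1 = {1, 2, 3, 6, 9}  B2 = {1, 2, 3, 7, 9}  B3 = {1, 2, 3, 7, 8}  B4 = {1, 3, 5, 7, 9}  B5 = {0, 2, 3, 7, 8}  B6 = {2, 3, 4, 7, 9}
Tree: B1–B2, B2–B3, B2–B4, B3–B5, B2–B6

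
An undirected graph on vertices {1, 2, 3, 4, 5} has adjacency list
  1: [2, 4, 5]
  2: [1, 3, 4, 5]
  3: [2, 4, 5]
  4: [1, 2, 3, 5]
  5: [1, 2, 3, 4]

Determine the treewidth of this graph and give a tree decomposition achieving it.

Every bag has size at most 4, so the width is 4 − 1 = 3 and tw(G) ≤ 3. For the lower bound, the 4 vertices {1, 2, 4, 5} are pairwise adjacent, and any tree decomposition puts a clique entirely inside one bag — forcing width ≥ 3. Hence tw(G) = 3 exactly.

Treewidth 3.
Bags: B1 = {1, 2, 4, 5}  B2 = {2, 3, 4, 5}
Tree: B1–B2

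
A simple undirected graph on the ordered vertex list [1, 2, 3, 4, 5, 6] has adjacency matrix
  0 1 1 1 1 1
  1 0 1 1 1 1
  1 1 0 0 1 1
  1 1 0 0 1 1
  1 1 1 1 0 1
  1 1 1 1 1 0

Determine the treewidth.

A width-4 tree decomposition is:
Bags: B1 = {1, 2, 4, 5, 6}  B2 = {1, 2, 3, 5, 6}
Tree: B1–B2
Every bag has size at most 5, so the width is 5 − 1 = 4 and tw(G) ≤ 4. On the other hand G contains the 5-clique {1, 2, 3, 5, 6}. A clique must lie in a single bag of any decomposition, so no decomposition can have width below 4. Therefore the treewidth is 4.

4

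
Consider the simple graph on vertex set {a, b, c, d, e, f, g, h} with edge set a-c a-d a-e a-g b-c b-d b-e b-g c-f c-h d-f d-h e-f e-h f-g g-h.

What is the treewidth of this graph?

A width-4 tree decomposition is:
Bags: B1 = {c, d, e, g, h}  B2 = {b, c, d, e, g}  B3 = {a, c, d, e, g}  B4 = {c, d, e, f, g}
Tree: B1–B2, B2–B3, B3–B4
The largest bag has 5 vertices, giving width 4; this decomposition certifies tw(G) ≤ 4. For the lower bound: the 5 vertex sets {g,h}, {b,c}, {a,e}, {d}, {f} are disjoint, each induces a connected subgraph, and every pair is joined by at least one edge of G. Contracting each set to a single vertex therefore yields K_{5} as a minor, and since treewidth is minor-monotone, tw(G) ≥ tw(K_{5}) = 4. The upper and lower bounds meet at 4, so that is the treewidth.

4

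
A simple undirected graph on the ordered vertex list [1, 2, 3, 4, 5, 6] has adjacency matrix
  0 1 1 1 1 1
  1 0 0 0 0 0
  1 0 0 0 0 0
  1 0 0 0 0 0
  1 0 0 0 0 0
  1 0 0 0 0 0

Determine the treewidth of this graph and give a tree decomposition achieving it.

Every bag has size at most 2, so the width is 2 − 1 = 1 and tw(G) ≤ 1. Any graph with an edge has treewidth ≥ 1, and G has the edge 3–1. Combining the bounds, tw(G) = 1.

Treewidth 1.
One such decomposition:
Bags: B1 = {1, 3}  B2 = {1, 6}  B3 = {1, 5}  B4 = {1, 2}  B5 = {1, 4}
Tree: B1–B2, B2–B3, B3–B4, B1–B5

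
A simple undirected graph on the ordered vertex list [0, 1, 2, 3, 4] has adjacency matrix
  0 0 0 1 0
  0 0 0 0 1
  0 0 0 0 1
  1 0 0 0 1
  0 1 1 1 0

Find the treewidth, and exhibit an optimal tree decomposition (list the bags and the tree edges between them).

Each bag holds 2 vertices, so the decomposition has width 1, which upper-bounds the treewidth. Since G has at least one edge (e.g. 4–3), it is not an edgeless graph, so tw(G) ≥ 1. Combining the bounds, tw(G) = 1.

Treewidth 1.
One optimal decomposition is:
Bags: B1 = {3, 4}  B2 = {2, 4}  B3 = {1, 4}  B4 = {0, 3}
Tree: B1–B2, B1–B3, B1–B4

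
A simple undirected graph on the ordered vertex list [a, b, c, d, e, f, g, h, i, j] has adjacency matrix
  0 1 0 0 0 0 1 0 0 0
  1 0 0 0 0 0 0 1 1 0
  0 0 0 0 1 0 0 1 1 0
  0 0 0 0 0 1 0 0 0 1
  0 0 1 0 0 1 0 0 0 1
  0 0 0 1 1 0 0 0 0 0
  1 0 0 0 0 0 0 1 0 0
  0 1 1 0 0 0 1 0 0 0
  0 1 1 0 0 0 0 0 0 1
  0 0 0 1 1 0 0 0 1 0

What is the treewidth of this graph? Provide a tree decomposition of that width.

The largest bag has 3 vertices, giving width 2; this decomposition certifies tw(G) ≤ 2. For the lower bound, G contains the cycle a–g–h–b–a, so G is not a forest; only forests have treewidth ≤ 1, hence tw(G) ≥ 2. Combining the bounds, tw(G) = 2.

Treewidth 2.
One optimal decomposition is:
Bags: B1 = {a, b, g}  B2 = {b, g, h}  B3 = {b, h, i}  B4 = {c, h, i}  B5 = {c, i, j}  B6 = {c, e, j}  B7 = {d, e, j}  B8 = {d, e, f}
Tree: B1–B2, B2–B3, B3–B4, B4–B5, B5–B6, B6–B7, B7–B8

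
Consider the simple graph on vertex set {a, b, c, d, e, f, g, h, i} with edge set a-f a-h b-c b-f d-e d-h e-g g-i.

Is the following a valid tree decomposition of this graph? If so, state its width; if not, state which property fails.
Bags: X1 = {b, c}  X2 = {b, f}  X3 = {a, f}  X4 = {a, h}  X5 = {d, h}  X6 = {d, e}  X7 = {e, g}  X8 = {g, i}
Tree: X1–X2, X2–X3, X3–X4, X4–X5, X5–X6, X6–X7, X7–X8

Yes; width 1.

Every vertex of G appears in some bag (union = {a, b, c, d, e, f, g, h, i}); every edge is covered by a bag; and for each vertex v the set of bags containing v is connected in the bag tree. The decomposition is therefore valid. The largest bag has 2 vertices, so the width is 1.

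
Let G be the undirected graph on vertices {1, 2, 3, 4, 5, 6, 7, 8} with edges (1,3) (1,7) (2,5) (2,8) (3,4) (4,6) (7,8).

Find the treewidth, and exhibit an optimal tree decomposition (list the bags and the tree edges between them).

Treewidth 1.
One such decomposition:
Bags: B1 = {2, 5}  B2 = {2, 8}  B3 = {7, 8}  B4 = {1, 7}  B5 = {1, 3}  B6 = {3, 4}  B7 = {4, 6}
Tree: B1–B2, B2–B3, B3–B4, B4–B5, B5–B6, B6–B7

The largest bag has 2 vertices, giving width 1; this decomposition certifies tw(G) ≤ 1. G has an edge, so its treewidth is at least 1. Combining the bounds, tw(G) = 1.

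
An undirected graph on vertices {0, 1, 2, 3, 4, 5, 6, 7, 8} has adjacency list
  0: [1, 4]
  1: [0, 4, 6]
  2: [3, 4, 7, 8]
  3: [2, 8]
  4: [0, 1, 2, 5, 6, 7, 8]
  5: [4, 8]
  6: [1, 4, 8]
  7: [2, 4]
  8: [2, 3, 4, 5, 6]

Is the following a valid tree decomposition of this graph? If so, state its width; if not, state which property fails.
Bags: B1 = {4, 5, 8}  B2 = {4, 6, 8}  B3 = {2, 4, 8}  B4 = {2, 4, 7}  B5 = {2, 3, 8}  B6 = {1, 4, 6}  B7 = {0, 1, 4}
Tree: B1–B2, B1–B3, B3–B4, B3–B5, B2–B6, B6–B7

Every vertex of G appears in some bag (union = {0, 1, 2, 3, 4, 5, 6, 7, 8}); every edge is covered by a bag; and for each vertex v the set of bags containing v is connected in the bag tree. The decomposition is therefore valid. The largest bag has 3 vertices, so the width is 2.

Yes; width 2.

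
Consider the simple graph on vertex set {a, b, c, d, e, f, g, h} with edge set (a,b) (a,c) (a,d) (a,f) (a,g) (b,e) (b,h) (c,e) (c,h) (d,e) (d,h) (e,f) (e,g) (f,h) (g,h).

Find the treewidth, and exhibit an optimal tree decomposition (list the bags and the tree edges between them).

Treewidth 3.
One such decomposition:
Bags: B1 = {a, c, e, h}  B2 = {a, d, e, h}  B3 = {a, e, f, h}  B4 = {a, e, g, h}  B5 = {a, b, e, h}
Tree: B1–B2, B2–B3, B3–B4, B4–B5

Every bag has size at most 4, so the width is 4 − 1 = 3 and tw(G) ≤ 3. For the lower bound: the 4 vertex sets {a,c}, {d,h}, {e}, {f} are disjoint, each induces a connected subgraph, and every pair is joined by at least one edge of G. Contracting each set to a single vertex therefore yields K_{4} as a minor, and since treewidth is minor-monotone, tw(G) ≥ tw(K_{4}) = 3. The upper and lower bounds meet at 3, so that is the treewidth.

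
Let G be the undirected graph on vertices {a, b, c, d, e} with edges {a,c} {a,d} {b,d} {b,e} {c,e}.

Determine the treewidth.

2

A width-2 tree decomposition is:
Bags: B1 = {a, c, e}  B2 = {a, d, e}  B3 = {b, d, e}
Tree: B1–B2, B2–B3
The largest bag has 3 vertices, giving width 2; this decomposition certifies tw(G) ≤ 2. The edges e–c–a–d–b–e form a cycle, so G is not a tree and its treewidth is at least 2. Hence tw(G) = 2 exactly.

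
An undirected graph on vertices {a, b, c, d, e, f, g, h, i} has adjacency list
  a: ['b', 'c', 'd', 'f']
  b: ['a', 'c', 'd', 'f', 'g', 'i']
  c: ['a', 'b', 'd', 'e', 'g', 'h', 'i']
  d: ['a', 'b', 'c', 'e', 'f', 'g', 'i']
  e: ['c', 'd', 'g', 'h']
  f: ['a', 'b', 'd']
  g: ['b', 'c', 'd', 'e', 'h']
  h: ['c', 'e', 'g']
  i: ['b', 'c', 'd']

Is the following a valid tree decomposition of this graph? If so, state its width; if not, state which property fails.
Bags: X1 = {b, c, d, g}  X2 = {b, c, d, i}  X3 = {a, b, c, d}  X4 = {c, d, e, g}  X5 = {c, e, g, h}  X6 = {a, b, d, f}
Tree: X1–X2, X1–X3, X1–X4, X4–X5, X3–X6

Yes; width 3.

Every vertex of G appears in some bag (union = {a, b, c, d, e, f, g, h, i}); every edge is covered by a bag; and for each vertex v the set of bags containing v is connected in the bag tree. The decomposition is therefore valid. The largest bag has 4 vertices, so the width is 3.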